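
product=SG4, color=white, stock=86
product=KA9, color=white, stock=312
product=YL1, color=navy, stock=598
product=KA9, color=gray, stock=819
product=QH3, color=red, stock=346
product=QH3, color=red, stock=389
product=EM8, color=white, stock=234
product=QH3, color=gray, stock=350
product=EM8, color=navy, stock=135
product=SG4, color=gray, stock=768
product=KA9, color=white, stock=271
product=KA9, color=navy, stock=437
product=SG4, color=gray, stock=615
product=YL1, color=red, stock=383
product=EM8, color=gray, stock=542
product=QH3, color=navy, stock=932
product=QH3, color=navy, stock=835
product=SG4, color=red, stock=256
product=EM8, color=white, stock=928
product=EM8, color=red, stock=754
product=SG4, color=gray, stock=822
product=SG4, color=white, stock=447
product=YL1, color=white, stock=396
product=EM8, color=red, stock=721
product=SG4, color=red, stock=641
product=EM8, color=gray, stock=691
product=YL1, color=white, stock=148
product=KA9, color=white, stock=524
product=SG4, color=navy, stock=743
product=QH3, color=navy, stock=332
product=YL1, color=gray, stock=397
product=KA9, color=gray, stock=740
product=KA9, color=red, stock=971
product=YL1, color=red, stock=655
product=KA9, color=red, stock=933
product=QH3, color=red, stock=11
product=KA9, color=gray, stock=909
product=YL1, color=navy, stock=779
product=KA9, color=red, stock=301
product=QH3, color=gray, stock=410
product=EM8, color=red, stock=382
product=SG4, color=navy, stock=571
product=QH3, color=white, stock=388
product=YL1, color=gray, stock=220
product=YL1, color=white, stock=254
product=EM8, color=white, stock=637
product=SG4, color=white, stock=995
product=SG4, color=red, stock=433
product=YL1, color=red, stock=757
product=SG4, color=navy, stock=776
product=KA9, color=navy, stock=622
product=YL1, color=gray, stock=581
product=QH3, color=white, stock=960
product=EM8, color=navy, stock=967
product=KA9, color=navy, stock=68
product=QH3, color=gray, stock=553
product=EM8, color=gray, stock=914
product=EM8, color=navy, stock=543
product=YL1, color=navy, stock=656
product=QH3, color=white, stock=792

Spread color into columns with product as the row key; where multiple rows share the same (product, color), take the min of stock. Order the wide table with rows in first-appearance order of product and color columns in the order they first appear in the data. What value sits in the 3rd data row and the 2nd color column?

With rows in first-appearance order of product, row 3 is product=YL1. color columns in first-appearance order: white, navy, gray, red; column 2 is navy.
Long rows with product=YL1, color=navy: min(598, 779, 656) = 598.

598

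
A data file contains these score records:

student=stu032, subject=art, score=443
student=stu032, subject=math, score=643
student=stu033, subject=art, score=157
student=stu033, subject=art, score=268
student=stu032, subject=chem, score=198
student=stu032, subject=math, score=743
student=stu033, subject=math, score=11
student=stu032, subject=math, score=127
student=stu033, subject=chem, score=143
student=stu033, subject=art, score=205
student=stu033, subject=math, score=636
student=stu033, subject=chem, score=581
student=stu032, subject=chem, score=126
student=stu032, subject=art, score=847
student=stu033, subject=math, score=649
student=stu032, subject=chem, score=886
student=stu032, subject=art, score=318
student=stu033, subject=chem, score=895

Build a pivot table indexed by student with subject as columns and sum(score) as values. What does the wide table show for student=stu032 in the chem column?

1210

Rows with student=stu032 and subject=chem: score values are 198, 126, 886.
198 + 126 + 886 = 1210.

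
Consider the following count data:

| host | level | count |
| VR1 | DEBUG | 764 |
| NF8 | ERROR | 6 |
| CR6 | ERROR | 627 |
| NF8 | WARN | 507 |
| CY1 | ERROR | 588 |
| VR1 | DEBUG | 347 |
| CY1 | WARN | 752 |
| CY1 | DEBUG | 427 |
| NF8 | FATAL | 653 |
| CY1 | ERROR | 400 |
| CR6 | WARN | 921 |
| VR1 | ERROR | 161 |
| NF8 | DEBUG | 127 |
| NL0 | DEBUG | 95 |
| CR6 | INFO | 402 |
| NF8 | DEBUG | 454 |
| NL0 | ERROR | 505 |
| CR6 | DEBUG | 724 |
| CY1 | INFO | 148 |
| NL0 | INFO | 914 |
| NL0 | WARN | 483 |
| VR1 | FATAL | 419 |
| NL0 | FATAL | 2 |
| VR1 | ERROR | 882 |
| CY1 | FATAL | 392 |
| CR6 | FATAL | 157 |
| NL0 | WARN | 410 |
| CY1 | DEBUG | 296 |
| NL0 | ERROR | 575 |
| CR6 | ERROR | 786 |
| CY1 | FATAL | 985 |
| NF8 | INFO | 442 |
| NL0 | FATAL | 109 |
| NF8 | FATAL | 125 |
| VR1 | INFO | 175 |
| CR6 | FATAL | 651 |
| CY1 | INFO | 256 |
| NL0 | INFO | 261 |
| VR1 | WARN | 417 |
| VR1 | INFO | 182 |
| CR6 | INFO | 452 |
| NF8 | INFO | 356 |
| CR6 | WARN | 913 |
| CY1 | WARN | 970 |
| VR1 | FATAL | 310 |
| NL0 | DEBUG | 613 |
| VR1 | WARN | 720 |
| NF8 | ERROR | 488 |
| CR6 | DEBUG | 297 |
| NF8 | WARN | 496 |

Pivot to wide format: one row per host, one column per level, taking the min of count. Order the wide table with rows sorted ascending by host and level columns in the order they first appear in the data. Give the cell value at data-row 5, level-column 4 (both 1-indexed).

With rows sorted ascending by host, row 5 is host=VR1. level columns in first-appearance order: DEBUG, ERROR, WARN, FATAL, INFO; column 4 is FATAL.
Long rows with host=VR1, level=FATAL: min(419, 310) = 310.

310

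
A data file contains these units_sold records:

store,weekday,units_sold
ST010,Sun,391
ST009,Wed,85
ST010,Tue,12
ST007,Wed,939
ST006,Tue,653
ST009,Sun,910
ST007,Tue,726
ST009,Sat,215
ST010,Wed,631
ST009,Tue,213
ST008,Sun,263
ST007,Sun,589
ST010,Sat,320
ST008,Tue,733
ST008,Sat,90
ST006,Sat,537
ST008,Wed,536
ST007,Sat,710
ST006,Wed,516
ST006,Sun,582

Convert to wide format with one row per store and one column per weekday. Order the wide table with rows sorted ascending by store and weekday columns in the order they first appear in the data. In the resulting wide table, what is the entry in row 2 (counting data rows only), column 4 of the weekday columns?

With rows sorted ascending by store, row 2 is store=ST007. weekday columns in first-appearance order: Sun, Wed, Tue, Sat; column 4 is Sat.
Long rows with store=ST007, weekday=Sat: units_sold = 710.

710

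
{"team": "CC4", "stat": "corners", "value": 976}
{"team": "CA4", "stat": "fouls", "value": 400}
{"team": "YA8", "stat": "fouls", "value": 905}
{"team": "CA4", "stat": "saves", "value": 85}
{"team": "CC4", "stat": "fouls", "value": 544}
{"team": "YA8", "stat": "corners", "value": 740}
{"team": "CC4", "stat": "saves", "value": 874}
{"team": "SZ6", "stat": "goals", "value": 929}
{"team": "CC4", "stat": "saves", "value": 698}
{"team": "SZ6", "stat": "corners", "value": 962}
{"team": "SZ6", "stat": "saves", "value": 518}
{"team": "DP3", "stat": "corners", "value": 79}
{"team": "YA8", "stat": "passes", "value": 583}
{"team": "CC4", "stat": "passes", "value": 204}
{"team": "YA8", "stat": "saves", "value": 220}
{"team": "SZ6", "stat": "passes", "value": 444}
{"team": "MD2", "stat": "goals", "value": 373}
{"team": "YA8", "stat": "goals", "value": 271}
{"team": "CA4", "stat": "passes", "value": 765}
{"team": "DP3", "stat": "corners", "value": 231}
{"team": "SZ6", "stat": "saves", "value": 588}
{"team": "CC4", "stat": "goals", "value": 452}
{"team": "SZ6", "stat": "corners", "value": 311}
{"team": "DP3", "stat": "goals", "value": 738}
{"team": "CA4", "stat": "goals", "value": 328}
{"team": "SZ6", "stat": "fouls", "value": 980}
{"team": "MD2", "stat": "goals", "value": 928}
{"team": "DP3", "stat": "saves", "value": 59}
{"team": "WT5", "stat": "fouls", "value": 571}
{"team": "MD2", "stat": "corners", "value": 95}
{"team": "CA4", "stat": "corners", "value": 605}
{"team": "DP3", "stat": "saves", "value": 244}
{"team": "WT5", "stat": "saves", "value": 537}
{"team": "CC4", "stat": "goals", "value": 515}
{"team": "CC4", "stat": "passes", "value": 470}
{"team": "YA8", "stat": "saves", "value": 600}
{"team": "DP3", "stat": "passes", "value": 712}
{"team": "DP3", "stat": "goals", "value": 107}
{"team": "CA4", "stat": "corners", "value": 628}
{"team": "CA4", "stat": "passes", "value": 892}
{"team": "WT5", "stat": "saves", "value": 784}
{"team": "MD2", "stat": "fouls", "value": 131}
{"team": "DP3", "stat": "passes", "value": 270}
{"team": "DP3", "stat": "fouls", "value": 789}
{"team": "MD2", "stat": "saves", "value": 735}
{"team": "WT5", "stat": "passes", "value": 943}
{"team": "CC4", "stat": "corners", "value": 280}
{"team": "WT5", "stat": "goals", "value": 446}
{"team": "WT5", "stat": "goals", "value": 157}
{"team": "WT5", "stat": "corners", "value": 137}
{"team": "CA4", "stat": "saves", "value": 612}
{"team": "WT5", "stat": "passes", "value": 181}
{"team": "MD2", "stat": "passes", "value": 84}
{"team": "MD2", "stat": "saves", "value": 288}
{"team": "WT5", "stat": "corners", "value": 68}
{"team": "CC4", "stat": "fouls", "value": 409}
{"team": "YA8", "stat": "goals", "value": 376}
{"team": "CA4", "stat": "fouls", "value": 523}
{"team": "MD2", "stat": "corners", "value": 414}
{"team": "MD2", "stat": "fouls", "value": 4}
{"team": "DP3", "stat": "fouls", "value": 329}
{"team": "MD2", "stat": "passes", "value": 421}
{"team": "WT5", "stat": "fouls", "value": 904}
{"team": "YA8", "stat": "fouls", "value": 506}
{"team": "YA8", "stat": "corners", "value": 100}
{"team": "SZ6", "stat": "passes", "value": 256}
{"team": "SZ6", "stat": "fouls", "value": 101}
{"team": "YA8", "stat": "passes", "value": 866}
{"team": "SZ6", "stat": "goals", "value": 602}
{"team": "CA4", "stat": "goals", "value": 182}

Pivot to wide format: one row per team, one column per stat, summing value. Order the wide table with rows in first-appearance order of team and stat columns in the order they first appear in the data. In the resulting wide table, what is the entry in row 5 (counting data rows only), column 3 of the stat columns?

303

With rows in first-appearance order of team, row 5 is team=DP3. stat columns in first-appearance order: corners, fouls, saves, goals, passes; column 3 is saves.
Long rows with team=DP3, stat=saves: 59 + 244 = 303.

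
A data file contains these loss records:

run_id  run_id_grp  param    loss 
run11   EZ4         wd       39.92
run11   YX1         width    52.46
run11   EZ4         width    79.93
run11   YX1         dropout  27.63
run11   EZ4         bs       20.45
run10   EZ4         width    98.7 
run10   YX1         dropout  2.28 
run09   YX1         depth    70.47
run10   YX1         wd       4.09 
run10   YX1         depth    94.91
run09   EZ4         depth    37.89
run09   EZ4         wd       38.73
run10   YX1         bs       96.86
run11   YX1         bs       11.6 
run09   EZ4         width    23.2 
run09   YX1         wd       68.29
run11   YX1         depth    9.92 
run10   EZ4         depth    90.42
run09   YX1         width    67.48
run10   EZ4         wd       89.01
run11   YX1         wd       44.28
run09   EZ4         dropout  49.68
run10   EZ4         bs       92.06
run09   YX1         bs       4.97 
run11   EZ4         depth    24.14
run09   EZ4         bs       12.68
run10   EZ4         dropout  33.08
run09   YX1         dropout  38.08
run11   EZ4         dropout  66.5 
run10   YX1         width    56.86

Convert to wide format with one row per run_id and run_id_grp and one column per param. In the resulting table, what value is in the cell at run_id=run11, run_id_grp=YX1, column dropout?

27.63

Wide layout: rows indexed by run_id and run_id_grp, columns are the 5 distinct param values (wd, width, dropout, bs, depth).
Cell (run_id=run11, run_id_grp=YX1, param=dropout) draws from the long row where run_id=run11, run_id_grp=YX1 and param=dropout, which has loss=27.63.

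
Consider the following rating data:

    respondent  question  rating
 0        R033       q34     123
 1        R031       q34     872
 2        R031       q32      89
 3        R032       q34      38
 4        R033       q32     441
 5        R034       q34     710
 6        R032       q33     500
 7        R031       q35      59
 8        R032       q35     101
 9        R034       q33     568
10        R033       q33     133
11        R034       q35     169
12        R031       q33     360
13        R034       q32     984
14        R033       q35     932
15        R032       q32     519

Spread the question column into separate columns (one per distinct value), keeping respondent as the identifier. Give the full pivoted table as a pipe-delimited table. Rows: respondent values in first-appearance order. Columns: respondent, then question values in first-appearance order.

| respondent | q34 | q32 | q33 | q35 |
| R033 | 123 | 441 | 133 | 932 |
| R031 | 872 | 89 | 360 | 59 |
| R032 | 38 | 519 | 500 | 101 |
| R034 | 710 | 984 | 568 | 169 |

Columns: respondent plus the 4 distinct question values (q34, q32, q33, q35).
For example, row R033 column q34 takes rating=123 from the long row (R033, q34).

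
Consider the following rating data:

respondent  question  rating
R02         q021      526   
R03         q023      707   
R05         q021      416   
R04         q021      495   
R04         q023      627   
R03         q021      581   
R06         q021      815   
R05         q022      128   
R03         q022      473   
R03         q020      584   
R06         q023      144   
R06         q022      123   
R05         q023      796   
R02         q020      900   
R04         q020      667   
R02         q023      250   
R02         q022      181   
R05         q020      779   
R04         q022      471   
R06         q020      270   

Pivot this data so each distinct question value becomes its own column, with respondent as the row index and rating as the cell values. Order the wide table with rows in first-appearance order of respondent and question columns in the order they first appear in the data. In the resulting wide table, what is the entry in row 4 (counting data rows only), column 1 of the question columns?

With rows in first-appearance order of respondent, row 4 is respondent=R04. question columns in first-appearance order: q021, q023, q022, q020; column 1 is q021.
Long rows with respondent=R04, question=q021: rating = 495.

495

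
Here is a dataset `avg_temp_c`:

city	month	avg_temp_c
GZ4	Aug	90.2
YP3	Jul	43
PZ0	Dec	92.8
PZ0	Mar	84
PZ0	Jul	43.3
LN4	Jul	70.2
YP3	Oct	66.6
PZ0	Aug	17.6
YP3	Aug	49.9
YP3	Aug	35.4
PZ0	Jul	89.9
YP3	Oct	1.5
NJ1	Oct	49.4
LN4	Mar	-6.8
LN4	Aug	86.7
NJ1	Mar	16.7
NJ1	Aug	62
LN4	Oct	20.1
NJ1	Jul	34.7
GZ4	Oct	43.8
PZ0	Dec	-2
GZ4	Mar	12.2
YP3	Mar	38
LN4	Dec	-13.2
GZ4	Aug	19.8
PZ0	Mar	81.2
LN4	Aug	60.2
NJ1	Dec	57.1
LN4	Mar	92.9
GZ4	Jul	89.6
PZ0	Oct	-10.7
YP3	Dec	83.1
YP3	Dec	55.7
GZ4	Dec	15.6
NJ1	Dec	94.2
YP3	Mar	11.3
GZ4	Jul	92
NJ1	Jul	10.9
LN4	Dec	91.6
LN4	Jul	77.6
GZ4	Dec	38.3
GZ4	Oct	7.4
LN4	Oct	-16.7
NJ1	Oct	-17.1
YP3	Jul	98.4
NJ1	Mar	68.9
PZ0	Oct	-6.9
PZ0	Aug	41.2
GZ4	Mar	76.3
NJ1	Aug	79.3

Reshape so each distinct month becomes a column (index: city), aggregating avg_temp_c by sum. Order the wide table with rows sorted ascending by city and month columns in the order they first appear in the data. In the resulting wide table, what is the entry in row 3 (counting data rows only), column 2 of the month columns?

With rows sorted ascending by city, row 3 is city=NJ1. month columns in first-appearance order: Aug, Jul, Dec, Mar, Oct; column 2 is Jul.
Long rows with city=NJ1, month=Jul: 34.7 + 10.9 = 45.6.

45.6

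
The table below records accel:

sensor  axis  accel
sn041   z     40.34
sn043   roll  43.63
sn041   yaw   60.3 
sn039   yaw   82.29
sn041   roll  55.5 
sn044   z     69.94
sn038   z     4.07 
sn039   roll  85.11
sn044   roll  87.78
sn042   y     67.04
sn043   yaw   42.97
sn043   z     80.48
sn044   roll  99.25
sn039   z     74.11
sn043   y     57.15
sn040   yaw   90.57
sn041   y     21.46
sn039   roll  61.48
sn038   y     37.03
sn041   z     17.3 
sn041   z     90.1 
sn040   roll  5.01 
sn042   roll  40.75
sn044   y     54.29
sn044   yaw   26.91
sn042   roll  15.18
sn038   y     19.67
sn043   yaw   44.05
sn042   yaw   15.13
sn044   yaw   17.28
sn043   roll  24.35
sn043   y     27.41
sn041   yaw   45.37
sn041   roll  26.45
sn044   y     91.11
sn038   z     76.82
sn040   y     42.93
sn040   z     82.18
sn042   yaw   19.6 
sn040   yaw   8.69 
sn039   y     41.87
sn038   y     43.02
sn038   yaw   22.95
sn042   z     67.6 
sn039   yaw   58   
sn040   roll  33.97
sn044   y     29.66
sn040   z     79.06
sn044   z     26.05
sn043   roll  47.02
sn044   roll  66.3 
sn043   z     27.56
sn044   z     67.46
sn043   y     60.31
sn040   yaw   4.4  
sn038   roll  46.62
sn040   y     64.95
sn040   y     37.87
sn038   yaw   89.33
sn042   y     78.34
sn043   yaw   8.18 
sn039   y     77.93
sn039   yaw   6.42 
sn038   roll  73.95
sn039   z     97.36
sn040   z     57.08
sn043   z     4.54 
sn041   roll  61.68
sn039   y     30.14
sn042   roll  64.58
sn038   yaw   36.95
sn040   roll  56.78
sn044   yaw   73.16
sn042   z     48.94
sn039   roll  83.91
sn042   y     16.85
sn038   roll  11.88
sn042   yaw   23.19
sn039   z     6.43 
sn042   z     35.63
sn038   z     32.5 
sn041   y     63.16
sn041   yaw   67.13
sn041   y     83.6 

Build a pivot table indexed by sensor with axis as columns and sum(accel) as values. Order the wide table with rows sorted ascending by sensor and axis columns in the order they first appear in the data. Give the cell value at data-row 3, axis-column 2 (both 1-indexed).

95.76

With rows sorted ascending by sensor, row 3 is sensor=sn040. axis columns in first-appearance order: z, roll, yaw, y; column 2 is roll.
Long rows with sensor=sn040, axis=roll: 5.01 + 33.97 + 56.78 = 95.76.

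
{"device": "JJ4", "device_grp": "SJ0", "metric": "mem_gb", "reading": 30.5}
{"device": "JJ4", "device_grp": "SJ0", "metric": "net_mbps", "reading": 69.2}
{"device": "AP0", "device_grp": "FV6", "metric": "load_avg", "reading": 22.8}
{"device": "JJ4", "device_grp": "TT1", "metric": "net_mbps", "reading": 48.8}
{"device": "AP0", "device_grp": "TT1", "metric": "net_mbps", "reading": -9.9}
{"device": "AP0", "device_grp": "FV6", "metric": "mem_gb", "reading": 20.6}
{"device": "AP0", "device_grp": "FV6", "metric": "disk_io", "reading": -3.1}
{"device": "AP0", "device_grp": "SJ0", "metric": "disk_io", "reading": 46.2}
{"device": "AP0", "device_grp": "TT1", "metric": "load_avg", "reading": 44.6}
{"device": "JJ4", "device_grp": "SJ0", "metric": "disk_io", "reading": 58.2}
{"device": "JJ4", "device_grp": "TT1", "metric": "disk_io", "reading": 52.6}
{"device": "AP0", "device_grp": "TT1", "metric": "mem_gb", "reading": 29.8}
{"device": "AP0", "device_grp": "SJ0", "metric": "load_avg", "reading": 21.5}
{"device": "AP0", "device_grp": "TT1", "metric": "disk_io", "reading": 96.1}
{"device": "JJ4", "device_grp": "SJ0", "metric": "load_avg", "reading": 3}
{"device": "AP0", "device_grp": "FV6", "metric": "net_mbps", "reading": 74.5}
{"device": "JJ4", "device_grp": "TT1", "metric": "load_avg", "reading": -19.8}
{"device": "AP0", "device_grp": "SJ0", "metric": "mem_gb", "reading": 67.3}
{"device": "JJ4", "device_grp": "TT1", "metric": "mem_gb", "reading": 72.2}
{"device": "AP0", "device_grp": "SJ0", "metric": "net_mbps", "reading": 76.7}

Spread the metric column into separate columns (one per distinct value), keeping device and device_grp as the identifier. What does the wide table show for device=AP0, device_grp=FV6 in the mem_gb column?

Wide layout: rows indexed by device and device_grp, columns are the 4 distinct metric values (mem_gb, net_mbps, load_avg, disk_io).
Cell (device=AP0, device_grp=FV6, metric=mem_gb) draws from the long row where device=AP0, device_grp=FV6 and metric=mem_gb, which has reading=20.6.

20.6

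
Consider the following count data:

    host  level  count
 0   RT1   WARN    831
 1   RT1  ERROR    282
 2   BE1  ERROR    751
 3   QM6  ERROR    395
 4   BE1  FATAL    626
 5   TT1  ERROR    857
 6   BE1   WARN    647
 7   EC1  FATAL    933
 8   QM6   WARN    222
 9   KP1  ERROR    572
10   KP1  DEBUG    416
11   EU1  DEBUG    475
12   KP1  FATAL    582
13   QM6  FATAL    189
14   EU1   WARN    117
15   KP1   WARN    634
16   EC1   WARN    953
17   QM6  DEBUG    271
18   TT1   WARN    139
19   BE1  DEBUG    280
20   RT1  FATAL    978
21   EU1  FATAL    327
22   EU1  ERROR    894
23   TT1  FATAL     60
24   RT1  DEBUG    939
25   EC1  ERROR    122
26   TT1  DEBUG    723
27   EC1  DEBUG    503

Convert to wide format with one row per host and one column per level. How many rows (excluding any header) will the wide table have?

7

7 distinct host values → 7 rows.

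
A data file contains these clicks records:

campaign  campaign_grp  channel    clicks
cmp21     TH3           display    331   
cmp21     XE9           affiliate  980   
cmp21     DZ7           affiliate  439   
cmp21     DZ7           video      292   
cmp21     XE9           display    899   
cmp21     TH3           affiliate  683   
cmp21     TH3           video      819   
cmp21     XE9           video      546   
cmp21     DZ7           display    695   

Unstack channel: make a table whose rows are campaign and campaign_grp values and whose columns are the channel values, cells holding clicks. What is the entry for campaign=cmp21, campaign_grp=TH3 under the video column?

Wide layout: rows indexed by campaign and campaign_grp, columns are the 3 distinct channel values (display, affiliate, video).
Cell (campaign=cmp21, campaign_grp=TH3, channel=video) draws from the long row where campaign=cmp21, campaign_grp=TH3 and channel=video, which has clicks=819.

819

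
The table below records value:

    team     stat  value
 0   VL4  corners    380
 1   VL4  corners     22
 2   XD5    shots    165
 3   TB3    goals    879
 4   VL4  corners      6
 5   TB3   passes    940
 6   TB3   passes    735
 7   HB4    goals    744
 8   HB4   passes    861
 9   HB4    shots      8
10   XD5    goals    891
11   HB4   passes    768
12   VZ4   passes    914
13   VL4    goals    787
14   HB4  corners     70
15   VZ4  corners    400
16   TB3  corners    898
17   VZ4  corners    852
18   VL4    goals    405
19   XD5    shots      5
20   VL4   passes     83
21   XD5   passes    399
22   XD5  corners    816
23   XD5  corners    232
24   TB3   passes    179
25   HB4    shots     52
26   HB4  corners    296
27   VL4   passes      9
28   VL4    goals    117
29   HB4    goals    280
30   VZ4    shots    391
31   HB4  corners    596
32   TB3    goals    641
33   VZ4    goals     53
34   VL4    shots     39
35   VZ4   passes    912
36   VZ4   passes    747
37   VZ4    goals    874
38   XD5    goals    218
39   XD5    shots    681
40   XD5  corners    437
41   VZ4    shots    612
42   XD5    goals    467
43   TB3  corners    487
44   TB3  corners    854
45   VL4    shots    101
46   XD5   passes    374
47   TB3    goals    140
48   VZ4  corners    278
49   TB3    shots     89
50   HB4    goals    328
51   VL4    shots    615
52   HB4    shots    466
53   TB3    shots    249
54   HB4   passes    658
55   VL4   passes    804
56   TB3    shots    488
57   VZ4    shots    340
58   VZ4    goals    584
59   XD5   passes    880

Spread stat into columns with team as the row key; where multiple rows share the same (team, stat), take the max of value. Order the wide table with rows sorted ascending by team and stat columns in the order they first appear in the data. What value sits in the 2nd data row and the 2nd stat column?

488

With rows sorted ascending by team, row 2 is team=TB3. stat columns in first-appearance order: corners, shots, goals, passes; column 2 is shots.
Long rows with team=TB3, stat=shots: max(89, 249, 488) = 488.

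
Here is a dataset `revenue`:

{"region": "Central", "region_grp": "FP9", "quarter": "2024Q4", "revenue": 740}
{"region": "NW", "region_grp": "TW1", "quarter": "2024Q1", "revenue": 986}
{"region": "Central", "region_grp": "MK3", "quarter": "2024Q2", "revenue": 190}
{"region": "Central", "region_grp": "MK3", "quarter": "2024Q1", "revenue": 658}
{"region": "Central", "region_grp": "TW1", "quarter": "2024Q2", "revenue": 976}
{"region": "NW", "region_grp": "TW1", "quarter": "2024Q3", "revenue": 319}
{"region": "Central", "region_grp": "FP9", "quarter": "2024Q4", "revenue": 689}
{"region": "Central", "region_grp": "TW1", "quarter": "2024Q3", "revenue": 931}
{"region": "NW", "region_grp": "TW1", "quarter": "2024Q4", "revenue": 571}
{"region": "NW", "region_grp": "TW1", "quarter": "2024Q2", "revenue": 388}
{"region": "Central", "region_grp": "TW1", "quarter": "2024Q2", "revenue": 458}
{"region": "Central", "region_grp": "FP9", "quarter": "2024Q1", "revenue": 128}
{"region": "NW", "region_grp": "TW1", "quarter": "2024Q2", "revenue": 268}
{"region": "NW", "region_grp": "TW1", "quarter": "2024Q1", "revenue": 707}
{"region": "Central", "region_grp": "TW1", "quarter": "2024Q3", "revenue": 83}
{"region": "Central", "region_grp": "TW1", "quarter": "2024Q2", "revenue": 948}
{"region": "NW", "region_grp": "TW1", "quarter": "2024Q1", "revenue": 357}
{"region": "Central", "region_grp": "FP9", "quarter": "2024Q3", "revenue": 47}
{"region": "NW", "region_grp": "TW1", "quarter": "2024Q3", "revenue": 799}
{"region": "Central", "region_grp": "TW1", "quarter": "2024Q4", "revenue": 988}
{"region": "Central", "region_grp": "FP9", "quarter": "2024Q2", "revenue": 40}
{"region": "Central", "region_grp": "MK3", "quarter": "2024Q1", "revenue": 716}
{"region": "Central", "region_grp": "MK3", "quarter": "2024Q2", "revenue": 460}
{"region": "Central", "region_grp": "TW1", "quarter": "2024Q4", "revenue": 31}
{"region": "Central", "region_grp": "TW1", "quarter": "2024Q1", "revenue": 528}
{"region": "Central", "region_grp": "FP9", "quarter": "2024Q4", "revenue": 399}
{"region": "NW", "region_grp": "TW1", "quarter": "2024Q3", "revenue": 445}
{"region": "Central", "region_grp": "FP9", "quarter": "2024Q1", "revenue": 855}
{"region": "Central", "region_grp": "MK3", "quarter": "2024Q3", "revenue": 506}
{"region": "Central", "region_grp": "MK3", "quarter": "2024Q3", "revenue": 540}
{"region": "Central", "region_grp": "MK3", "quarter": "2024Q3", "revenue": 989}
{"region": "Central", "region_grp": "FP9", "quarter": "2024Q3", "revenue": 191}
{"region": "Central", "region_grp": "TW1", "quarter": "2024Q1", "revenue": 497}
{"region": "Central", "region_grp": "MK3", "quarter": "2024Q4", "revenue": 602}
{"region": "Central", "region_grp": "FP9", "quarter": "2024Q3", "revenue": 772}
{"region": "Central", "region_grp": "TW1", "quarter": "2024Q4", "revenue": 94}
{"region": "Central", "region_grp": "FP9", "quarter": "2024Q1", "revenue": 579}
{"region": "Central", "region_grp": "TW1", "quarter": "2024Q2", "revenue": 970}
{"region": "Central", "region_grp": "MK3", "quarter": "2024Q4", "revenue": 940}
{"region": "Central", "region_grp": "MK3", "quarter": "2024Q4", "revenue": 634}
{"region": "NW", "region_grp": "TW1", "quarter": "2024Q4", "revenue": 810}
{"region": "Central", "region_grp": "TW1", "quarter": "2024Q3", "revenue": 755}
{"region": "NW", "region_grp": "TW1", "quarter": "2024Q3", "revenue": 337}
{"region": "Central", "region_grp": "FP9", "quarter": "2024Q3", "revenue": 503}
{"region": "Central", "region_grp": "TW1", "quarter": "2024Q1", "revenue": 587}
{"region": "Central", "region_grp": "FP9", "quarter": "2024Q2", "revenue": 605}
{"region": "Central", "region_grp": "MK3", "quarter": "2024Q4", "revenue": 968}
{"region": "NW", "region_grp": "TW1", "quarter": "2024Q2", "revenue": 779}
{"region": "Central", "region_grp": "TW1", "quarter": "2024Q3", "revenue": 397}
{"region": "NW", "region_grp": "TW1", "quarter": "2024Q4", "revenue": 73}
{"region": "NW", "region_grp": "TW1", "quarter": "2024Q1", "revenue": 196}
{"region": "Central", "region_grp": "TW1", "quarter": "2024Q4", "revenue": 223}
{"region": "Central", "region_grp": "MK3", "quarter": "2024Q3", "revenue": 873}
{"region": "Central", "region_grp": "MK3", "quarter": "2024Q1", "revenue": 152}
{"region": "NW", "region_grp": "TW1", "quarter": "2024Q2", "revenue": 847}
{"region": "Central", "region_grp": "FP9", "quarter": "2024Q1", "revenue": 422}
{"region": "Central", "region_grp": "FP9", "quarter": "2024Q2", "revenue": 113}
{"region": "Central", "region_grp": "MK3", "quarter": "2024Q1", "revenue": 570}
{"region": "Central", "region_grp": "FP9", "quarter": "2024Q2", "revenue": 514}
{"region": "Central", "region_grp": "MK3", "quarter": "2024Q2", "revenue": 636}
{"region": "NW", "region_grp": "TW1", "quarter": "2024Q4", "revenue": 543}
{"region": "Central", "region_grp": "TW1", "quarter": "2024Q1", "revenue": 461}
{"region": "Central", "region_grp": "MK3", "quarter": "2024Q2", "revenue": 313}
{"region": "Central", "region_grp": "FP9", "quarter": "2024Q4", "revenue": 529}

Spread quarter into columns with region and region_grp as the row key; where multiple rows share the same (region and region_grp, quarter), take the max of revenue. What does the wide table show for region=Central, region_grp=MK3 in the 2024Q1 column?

716

Rows with region=Central, region_grp=MK3 and quarter=2024Q1: revenue values are 658, 716, 152, 570.
max(658, 716, 152, 570) = 716.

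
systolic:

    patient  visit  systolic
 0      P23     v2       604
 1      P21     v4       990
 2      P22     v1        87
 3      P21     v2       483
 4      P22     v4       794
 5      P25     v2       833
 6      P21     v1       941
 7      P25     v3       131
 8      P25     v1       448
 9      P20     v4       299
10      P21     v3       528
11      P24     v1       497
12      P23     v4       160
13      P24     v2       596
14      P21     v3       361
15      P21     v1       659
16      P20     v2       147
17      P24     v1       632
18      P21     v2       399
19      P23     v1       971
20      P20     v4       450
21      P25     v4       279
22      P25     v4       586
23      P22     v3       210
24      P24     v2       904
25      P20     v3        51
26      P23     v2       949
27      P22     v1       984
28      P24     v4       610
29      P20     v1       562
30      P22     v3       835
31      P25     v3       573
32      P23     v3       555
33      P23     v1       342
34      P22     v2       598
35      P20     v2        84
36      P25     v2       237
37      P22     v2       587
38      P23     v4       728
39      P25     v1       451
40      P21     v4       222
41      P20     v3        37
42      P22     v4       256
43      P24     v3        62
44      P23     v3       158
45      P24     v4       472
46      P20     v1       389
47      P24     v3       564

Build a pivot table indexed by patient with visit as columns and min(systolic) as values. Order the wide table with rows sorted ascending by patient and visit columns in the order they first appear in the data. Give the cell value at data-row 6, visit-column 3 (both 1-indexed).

448

With rows sorted ascending by patient, row 6 is patient=P25. visit columns in first-appearance order: v2, v4, v1, v3; column 3 is v1.
Long rows with patient=P25, visit=v1: min(448, 451) = 448.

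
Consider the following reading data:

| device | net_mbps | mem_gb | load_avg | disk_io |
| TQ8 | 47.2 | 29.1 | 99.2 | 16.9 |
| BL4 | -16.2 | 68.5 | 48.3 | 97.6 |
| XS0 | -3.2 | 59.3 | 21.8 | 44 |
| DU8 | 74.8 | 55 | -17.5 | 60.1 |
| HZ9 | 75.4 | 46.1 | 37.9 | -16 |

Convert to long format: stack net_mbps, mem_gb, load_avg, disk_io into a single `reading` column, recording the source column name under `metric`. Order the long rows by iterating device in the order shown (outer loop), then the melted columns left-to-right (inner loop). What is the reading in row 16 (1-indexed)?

60.1

20 rows total (5 × 4). Row 16: index ⌊(16-1)/4⌋ = 3 into device → DU8; (16-1) mod 4 = 3 into the melted columns → disk_io.
So row 16 is (DU8, disk_io, 60.1); reading = 60.1.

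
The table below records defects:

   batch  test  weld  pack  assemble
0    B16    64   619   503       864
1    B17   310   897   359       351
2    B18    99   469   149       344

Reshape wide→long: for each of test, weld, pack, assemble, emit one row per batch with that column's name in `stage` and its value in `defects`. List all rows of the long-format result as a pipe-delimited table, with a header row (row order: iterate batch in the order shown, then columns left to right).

| batch | stage | defects |
| B16 | test | 64 |
| B16 | weld | 619 |
| B16 | pack | 503 |
| B16 | assemble | 864 |
| B17 | test | 310 |
| B17 | weld | 897 |
| B17 | pack | 359 |
| B17 | assemble | 351 |
| B18 | test | 99 |
| B18 | weld | 469 |
| B18 | pack | 149 |
| B18 | assemble | 344 |

Each (batch, column) pair becomes one row: 3 × 4 = 12 rows.
For example, (B16, test) → defects=64.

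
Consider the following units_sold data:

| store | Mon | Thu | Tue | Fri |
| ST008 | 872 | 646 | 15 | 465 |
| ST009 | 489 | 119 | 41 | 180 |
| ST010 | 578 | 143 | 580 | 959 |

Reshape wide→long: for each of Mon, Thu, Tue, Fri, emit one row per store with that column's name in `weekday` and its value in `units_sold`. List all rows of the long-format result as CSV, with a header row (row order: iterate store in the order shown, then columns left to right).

Each (store, column) pair becomes one row: 3 × 4 = 12 rows.
For example, (ST008, Mon) → units_sold=872.

store,weekday,units_sold
ST008,Mon,872
ST008,Thu,646
ST008,Tue,15
ST008,Fri,465
ST009,Mon,489
ST009,Thu,119
ST009,Tue,41
ST009,Fri,180
ST010,Mon,578
ST010,Thu,143
ST010,Tue,580
ST010,Fri,959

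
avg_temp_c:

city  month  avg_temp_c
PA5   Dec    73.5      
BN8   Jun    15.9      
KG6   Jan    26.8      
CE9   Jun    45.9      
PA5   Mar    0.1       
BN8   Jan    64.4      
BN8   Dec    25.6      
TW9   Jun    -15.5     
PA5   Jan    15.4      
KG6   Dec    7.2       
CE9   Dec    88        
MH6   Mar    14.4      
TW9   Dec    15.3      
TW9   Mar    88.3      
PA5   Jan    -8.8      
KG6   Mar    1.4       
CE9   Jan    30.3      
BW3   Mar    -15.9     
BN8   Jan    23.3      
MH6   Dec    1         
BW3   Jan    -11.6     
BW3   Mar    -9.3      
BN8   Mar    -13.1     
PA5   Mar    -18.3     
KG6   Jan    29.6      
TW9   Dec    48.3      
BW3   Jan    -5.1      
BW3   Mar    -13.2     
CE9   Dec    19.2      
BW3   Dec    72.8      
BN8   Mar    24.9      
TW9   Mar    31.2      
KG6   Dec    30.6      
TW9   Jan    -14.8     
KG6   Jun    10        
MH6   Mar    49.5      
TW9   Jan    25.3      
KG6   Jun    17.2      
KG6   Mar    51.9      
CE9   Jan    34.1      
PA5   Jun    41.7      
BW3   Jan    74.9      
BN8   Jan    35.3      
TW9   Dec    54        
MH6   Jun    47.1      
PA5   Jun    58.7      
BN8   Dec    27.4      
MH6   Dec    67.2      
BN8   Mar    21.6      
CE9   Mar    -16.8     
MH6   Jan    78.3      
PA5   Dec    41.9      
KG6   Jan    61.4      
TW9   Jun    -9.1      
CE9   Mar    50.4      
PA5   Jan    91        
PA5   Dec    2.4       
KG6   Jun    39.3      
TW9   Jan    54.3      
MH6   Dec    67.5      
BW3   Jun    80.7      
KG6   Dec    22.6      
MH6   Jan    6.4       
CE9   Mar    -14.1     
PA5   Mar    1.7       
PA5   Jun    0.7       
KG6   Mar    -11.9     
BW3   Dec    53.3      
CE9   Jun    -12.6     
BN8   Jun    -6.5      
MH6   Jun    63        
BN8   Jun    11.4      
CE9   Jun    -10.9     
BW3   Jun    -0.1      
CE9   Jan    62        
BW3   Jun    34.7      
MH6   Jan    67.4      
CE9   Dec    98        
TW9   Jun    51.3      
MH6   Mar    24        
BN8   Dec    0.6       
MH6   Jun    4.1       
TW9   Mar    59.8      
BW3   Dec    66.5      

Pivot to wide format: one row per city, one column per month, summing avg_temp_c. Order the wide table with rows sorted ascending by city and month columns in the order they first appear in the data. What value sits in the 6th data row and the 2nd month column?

101.1

With rows sorted ascending by city, row 6 is city=PA5. month columns in first-appearance order: Dec, Jun, Jan, Mar; column 2 is Jun.
Long rows with city=PA5, month=Jun: 41.7 + 58.7 + 0.7 = 101.1.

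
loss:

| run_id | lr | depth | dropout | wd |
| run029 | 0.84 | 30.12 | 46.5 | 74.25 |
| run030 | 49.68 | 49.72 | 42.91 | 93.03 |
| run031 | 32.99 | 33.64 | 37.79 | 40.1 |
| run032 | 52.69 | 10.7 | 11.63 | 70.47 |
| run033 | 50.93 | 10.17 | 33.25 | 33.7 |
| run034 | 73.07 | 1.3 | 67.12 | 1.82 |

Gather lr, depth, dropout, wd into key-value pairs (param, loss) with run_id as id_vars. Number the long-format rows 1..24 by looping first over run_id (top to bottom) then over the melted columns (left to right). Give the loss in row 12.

40.1

24 rows total (6 × 4). Row 12: index ⌊(12-1)/4⌋ = 2 into run_id → run031; (12-1) mod 4 = 3 into the melted columns → wd.
So row 12 is (run031, wd, 40.1); loss = 40.1.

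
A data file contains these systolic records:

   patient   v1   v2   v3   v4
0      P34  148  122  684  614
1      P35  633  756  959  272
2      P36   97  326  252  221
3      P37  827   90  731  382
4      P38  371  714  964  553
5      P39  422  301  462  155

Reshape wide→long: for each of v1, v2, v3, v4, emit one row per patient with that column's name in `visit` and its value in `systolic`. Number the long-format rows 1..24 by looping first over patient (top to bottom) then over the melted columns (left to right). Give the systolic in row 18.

714

24 rows total (6 × 4). Row 18: index ⌊(18-1)/4⌋ = 4 into patient → P38; (18-1) mod 4 = 1 into the melted columns → v2.
So row 18 is (P38, v2, 714); systolic = 714.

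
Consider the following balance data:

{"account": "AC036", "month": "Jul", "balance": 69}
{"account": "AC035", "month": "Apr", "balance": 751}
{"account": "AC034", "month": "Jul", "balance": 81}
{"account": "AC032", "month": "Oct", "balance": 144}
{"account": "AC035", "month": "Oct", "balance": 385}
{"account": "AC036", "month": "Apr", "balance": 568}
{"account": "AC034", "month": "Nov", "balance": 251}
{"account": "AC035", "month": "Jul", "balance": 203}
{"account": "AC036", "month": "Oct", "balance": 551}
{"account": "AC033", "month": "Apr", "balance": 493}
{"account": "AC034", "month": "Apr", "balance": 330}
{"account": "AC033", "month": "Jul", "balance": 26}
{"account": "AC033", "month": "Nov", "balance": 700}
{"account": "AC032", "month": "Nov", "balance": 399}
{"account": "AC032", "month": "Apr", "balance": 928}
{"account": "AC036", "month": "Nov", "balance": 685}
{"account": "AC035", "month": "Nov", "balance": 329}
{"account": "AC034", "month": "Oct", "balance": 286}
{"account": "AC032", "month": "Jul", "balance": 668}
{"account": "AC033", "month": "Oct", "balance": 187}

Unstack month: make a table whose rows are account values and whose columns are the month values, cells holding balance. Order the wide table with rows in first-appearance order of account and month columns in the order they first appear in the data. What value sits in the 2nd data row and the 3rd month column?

With rows in first-appearance order of account, row 2 is account=AC035. month columns in first-appearance order: Jul, Apr, Oct, Nov; column 3 is Oct.
Long rows with account=AC035, month=Oct: balance = 385.

385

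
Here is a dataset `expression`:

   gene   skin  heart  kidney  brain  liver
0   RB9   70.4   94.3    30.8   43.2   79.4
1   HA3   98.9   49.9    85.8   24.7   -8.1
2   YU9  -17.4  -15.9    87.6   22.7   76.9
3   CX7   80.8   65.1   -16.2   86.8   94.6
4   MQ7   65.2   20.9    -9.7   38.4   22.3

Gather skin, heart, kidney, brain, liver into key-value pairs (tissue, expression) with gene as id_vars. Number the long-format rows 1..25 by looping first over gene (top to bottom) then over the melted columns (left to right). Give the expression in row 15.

76.9

25 rows total (5 × 5). Row 15: index ⌊(15-1)/5⌋ = 2 into gene → YU9; (15-1) mod 5 = 4 into the melted columns → liver.
So row 15 is (YU9, liver, 76.9); expression = 76.9.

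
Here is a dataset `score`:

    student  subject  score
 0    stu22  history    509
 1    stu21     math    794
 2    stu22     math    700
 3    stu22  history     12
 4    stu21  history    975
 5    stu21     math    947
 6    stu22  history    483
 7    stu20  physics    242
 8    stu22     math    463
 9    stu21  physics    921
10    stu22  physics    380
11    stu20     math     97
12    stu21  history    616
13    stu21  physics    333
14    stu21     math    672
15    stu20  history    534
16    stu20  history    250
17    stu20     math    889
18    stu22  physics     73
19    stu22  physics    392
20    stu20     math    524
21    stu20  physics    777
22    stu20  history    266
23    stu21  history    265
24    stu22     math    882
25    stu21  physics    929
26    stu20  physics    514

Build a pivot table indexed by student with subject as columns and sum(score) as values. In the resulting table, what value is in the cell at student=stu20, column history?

1050

Rows with student=stu20 and subject=history: score values are 534, 250, 266.
534 + 250 + 266 = 1050.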